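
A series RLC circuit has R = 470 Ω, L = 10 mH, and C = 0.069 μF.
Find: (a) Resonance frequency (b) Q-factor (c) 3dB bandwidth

Step 1 — Resonance: ω₀ = 1/√(LC) = 1/√(0.01·6.9e-08) = 3.807e+04 rad/s.
Step 2 — f₀ = ω₀/(2π) = 6059 Hz.
Step 3 — Series Q: Q = ω₀L/R = 3.807e+04·0.01/470 = 0.81.
Step 4 — Bandwidth: Δω = ω₀/Q = 4.7e+04 rad/s; BW = Δω/(2π) = 7480 Hz.

(a) f₀ = 6059 Hz  (b) Q = 0.81  (c) BW = 7480 Hz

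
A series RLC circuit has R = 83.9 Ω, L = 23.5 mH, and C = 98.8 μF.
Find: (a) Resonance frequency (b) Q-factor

Step 1 — Resonance condition Im(Z)=0 gives ω₀ = 1/√(LC).
Step 2 — ω₀ = 1/√(0.0235·9.88e-05) = 656.3 rad/s.
Step 3 — f₀ = ω₀/(2π) = 104.4 Hz.
Step 4 — Series Q: Q = ω₀L/R = 656.3·0.0235/83.9 = 0.1838.

(a) f₀ = 104.4 Hz  (b) Q = 0.1838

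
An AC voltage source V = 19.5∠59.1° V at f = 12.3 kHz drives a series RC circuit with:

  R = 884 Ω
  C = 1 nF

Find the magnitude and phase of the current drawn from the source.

Step 1 — Angular frequency: ω = 2π·f = 2π·1.23e+04 = 7.728e+04 rad/s.
Step 2 — Component impedances:
  R: Z = R = 884 Ω
  C: Z = 1/(jωC) = -j/(ω·C) = 0 - j1.294e+04 Ω
Step 3 — Series combination: Z_total = R + C = 884 - j1.294e+04 Ω = 1.297e+04∠-86.1° Ω.
Step 4 — Source phasor: V = 19.5∠59.1° V = 10.01 + j16.73 V.
Step 5 — Ohm's law: I = V / Z_total = (10.01 + j16.73) / (884 - j1.294e+04) = -0.001234 + j0.0008583 A.
Step 6 — Convert to polar: |I| = 0.001504 A, ∠I = 145.2°.

I = 0.001504∠145.2° A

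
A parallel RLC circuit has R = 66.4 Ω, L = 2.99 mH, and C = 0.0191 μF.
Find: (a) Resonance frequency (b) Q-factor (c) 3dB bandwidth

Step 1 — Resonance: ω₀ = 1/√(LC) = 1/√(0.00299·1.91e-08) = 1.323e+05 rad/s.
Step 2 — f₀ = ω₀/(2π) = 2.106e+04 Hz.
Step 3 — Parallel Q: Q = R/(ω₀L) = 66.4/(1.323e+05·0.00299) = 0.1678.
Step 4 — Bandwidth: Δω = ω₀/Q = 7.885e+05 rad/s; BW = Δω/(2π) = 1.255e+05 Hz.

(a) f₀ = 2.106e+04 Hz  (b) Q = 0.1678  (c) BW = 1.255e+05 Hz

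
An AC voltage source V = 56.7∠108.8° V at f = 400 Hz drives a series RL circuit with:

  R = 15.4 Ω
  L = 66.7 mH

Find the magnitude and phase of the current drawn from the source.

Step 1 — Angular frequency: ω = 2π·f = 2π·400 = 2513 rad/s.
Step 2 — Component impedances:
  R: Z = R = 15.4 Ω
  L: Z = jωL = j·2513·0.0667 = 0 + j167.6 Ω
Step 3 — Series combination: Z_total = R + L = 15.4 + j167.6 Ω = 168.3∠84.8° Ω.
Step 4 — Source phasor: V = 56.7∠108.8° V = -18.27 + j53.68 V.
Step 5 — Ohm's law: I = V / Z_total = (-18.27 + j53.68) / (15.4 + j167.6) = 0.3076 + j0.1373 A.
Step 6 — Convert to polar: |I| = 0.3368 A, ∠I = 24.0°.

I = 0.3368∠24.0° A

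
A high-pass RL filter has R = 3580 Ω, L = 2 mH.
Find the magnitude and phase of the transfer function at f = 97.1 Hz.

Step 1 — Angular frequency: ω = 2π·97.1 = 610.1 rad/s.
Step 2 — Transfer function: H(jω) = jωL/(R + jωL).
Step 3 — Numerator jωL = j·1.22; denominator R + jωL = 3580 + j1.22.
Step 4 — H = 1.162e-07 + j0.0003408.
Step 5 — Magnitude: |H| = 0.0003408 (-69.3 dB); phase: φ = 90.0°.

|H| = 0.0003408 (-69.3 dB), φ = 90.0°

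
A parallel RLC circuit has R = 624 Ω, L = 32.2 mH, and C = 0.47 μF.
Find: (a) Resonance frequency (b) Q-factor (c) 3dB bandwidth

Step 1 — Resonance: ω₀ = 1/√(LC) = 1/√(0.0322·4.7e-07) = 8129 rad/s.
Step 2 — f₀ = ω₀/(2π) = 1294 Hz.
Step 3 — Parallel Q: Q = R/(ω₀L) = 624/(8129·0.0322) = 2.384.
Step 4 — Bandwidth: Δω = ω₀/Q = 3410 rad/s; BW = Δω/(2π) = 542.7 Hz.

(a) f₀ = 1294 Hz  (b) Q = 2.384  (c) BW = 542.7 Hz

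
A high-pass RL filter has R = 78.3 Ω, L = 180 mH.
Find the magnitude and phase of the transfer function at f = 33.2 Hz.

Step 1 — Angular frequency: ω = 2π·33.2 = 208.6 rad/s.
Step 2 — Transfer function: H(jω) = jωL/(R + jωL).
Step 3 — Numerator jωL = j·37.55; denominator R + jωL = 78.3 + j37.55.
Step 4 — H = 0.187 + j0.3899.
Step 5 — Magnitude: |H| = 0.4324 (-7.3 dB); phase: φ = 64.4°.

|H| = 0.4324 (-7.3 dB), φ = 64.4°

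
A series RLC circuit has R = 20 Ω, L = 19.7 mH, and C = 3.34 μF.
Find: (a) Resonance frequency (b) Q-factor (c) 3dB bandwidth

Step 1 — Resonance: ω₀ = 1/√(LC) = 1/√(0.0197·3.34e-06) = 3898 rad/s.
Step 2 — f₀ = ω₀/(2π) = 620.5 Hz.
Step 3 — Series Q: Q = ω₀L/R = 3898·0.0197/20 = 3.84.
Step 4 — Bandwidth: Δω = ω₀/Q = 1015 rad/s; BW = Δω/(2π) = 161.6 Hz.

(a) f₀ = 620.5 Hz  (b) Q = 3.84  (c) BW = 161.6 Hz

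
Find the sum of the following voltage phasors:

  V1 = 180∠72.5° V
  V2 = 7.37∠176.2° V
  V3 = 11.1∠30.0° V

Step 1 — Convert each phasor to rectangular form:
  V1 = 180·(cos(72.5°) + j·sin(72.5°)) = 54.13 + j171.7 V
  V2 = 7.37·(cos(176.2°) + j·sin(176.2°)) = -7.354 + j0.4884 V
  V3 = 11.1·(cos(30.0°) + j·sin(30.0°)) = 9.613 + j5.55 V
Step 2 — Sum components: V_total = 56.39 + j177.7 V.
Step 3 — Convert to polar: |V_total| = 186.4 V, ∠V_total = 72.4°.

V_total = 186.4∠72.4° V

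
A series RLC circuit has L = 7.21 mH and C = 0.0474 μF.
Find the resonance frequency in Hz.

Step 1 — Resonance condition Im(Z)=0 gives ω₀ = 1/√(LC).
Step 2 — ω₀ = 1/√(0.00721·4.74e-08) = 5.409e+04 rad/s.
Step 3 — f₀ = ω₀/(2π) = 8609 Hz.

f₀ = 8609 Hz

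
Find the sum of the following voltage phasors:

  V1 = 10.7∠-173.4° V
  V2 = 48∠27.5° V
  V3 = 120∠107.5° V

Step 1 — Convert each phasor to rectangular form:
  V1 = 10.7·(cos(-173.4°) + j·sin(-173.4°)) = -10.63 - j1.23 V
  V2 = 48·(cos(27.5°) + j·sin(27.5°)) = 42.58 + j22.16 V
  V3 = 120·(cos(107.5°) + j·sin(107.5°)) = -36.08 + j114.4 V
Step 2 — Sum components: V_total = -4.137 + j135.4 V.
Step 3 — Convert to polar: |V_total| = 135.4 V, ∠V_total = 91.8°.

V_total = 135.4∠91.8° V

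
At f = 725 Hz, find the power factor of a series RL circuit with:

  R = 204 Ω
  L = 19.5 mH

Step 1 — Angular frequency: ω = 2π·f = 2π·725 = 4555 rad/s.
Step 2 — Component impedances:
  R: Z = R = 204 Ω
  L: Z = jωL = j·4555·0.0195 = 0 + j88.83 Ω
Step 3 — Series combination: Z_total = R + L = 204 + j88.83 Ω = 222.5∠23.5° Ω.
Step 4 — Power factor: PF = cos(φ) = Re(Z)/|Z| = 204/222.5 = 0.9169.
Step 5 — Type: Im(Z) = 88.83 ⇒ lagging (phase φ = 23.5°).

PF = 0.9169 (lagging, φ = 23.5°)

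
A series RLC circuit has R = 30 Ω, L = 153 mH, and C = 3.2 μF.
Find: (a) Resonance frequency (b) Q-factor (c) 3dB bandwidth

Step 1 — Resonance: ω₀ = 1/√(LC) = 1/√(0.153·3.2e-06) = 1429 rad/s.
Step 2 — f₀ = ω₀/(2π) = 227.5 Hz.
Step 3 — Series Q: Q = ω₀L/R = 1429·0.153/30 = 7.289.
Step 4 — Bandwidth: Δω = ω₀/Q = 196.1 rad/s; BW = Δω/(2π) = 31.21 Hz.

(a) f₀ = 227.5 Hz  (b) Q = 7.289  (c) BW = 31.21 Hz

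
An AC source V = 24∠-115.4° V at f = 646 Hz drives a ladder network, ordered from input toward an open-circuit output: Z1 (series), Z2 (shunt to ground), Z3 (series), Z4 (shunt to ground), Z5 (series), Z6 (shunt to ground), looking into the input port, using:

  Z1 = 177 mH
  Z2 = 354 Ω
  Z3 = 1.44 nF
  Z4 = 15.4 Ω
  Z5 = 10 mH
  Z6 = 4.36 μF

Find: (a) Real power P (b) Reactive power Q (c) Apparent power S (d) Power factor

Step 1 — Angular frequency: ω = 2π·f = 2π·646 = 4059 rad/s.
Step 2 — Component impedances:
  Z1: Z = jωL = j·4059·0.177 = 0 + j718.4 Ω
  Z2: Z = R = 354 Ω
  Z3: Z = 1/(jωC) = -j/(ω·C) = 0 - j1.711e+05 Ω
  Z4: Z = R = 15.4 Ω
  Z5: Z = jωL = j·4059·0.01 = 0 + j40.59 Ω
  Z6: Z = 1/(jωC) = -j/(ω·C) = 0 - j56.51 Ω
Step 3 — Ladder network (open output): work backward from the far end, alternating series and parallel combinations. Z_in = 354 + j717.7 Ω = 800.3∠63.7° Ω.
Step 4 — Source phasor: V = 24∠-115.4° V = -10.29 - j21.68 V.
Step 5 — Current: I = V / Z = -0.02999 - j0.0004472 A = 0.02999∠-179.1° A.
Step 6 — Complex power: S = V·I* = 0.3184 + j0.6455 VA.
Step 7 — Real power: P = Re(S) = 0.3184 W.
Step 8 — Reactive power: Q = Im(S) = 0.6455 VAR.
Step 9 — Apparent power: |S| = 0.7198 VA.
Step 10 — Power factor: PF = P/|S| = 0.4424 (lagging).

(a) P = 0.3184 W  (b) Q = 0.6455 VAR  (c) S = 0.7198 VA  (d) PF = 0.4424 (lagging)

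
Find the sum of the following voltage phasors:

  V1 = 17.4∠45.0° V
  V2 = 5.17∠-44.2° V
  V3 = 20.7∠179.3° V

Step 1 — Convert each phasor to rectangular form:
  V1 = 17.4·(cos(45.0°) + j·sin(45.0°)) = 12.3 + j12.3 V
  V2 = 5.17·(cos(-44.2°) + j·sin(-44.2°)) = 3.706 - j3.604 V
  V3 = 20.7·(cos(179.3°) + j·sin(179.3°)) = -20.7 + j0.2529 V
Step 2 — Sum components: V_total = -4.688 + j8.952 V.
Step 3 — Convert to polar: |V_total| = 10.11 V, ∠V_total = 117.6°.

V_total = 10.11∠117.6° V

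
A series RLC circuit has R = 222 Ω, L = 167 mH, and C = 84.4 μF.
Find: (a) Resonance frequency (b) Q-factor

Step 1 — Resonance condition Im(Z)=0 gives ω₀ = 1/√(LC).
Step 2 — ω₀ = 1/√(0.167·8.44e-05) = 266.4 rad/s.
Step 3 — f₀ = ω₀/(2π) = 42.39 Hz.
Step 4 — Series Q: Q = ω₀L/R = 266.4·0.167/222 = 0.2004.

(a) f₀ = 42.39 Hz  (b) Q = 0.2004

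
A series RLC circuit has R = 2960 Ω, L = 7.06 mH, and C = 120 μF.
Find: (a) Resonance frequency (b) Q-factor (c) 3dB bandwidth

Step 1 — Resonance: ω₀ = 1/√(LC) = 1/√(0.00706·0.00012) = 1086 rad/s.
Step 2 — f₀ = ω₀/(2π) = 172.9 Hz.
Step 3 — Series Q: Q = ω₀L/R = 1086·0.00706/2960 = 0.002591.
Step 4 — Bandwidth: Δω = ω₀/Q = 4.193e+05 rad/s; BW = Δω/(2π) = 6.673e+04 Hz.

(a) f₀ = 172.9 Hz  (b) Q = 0.002591  (c) BW = 6.673e+04 Hz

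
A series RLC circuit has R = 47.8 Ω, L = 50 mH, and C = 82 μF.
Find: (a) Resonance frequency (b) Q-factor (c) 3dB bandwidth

Step 1 — Resonance: ω₀ = 1/√(LC) = 1/√(0.05·8.2e-05) = 493.9 rad/s.
Step 2 — f₀ = ω₀/(2π) = 78.6 Hz.
Step 3 — Series Q: Q = ω₀L/R = 493.9·0.05/47.8 = 0.5166.
Step 4 — Bandwidth: Δω = ω₀/Q = 956 rad/s; BW = Δω/(2π) = 152.2 Hz.

(a) f₀ = 78.6 Hz  (b) Q = 0.5166  (c) BW = 152.2 Hz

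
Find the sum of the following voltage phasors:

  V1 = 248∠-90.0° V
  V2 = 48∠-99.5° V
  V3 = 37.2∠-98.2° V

Step 1 — Convert each phasor to rectangular form:
  V1 = 248·(cos(-90.0°) + j·sin(-90.0°)) = 0 - j248 V
  V2 = 48·(cos(-99.5°) + j·sin(-99.5°)) = -7.922 - j47.34 V
  V3 = 37.2·(cos(-98.2°) + j·sin(-98.2°)) = -5.306 - j36.82 V
Step 2 — Sum components: V_total = -13.23 - j332.2 V.
Step 3 — Convert to polar: |V_total| = 332.4 V, ∠V_total = -92.3°.

V_total = 332.4∠-92.3° V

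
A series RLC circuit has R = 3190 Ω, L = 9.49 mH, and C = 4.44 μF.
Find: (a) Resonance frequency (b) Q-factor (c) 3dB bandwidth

Step 1 — Resonance: ω₀ = 1/√(LC) = 1/√(0.00949·4.44e-06) = 4872 rad/s.
Step 2 — f₀ = ω₀/(2π) = 775.3 Hz.
Step 3 — Series Q: Q = ω₀L/R = 4872·0.00949/3190 = 0.01449.
Step 4 — Bandwidth: Δω = ω₀/Q = 3.361e+05 rad/s; BW = Δω/(2π) = 5.35e+04 Hz.

(a) f₀ = 775.3 Hz  (b) Q = 0.01449  (c) BW = 5.35e+04 Hz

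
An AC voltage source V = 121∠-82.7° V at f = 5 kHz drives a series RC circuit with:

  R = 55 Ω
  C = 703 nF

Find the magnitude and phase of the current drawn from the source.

Step 1 — Angular frequency: ω = 2π·f = 2π·5000 = 3.142e+04 rad/s.
Step 2 — Component impedances:
  R: Z = R = 55 Ω
  C: Z = 1/(jωC) = -j/(ω·C) = 0 - j45.28 Ω
Step 3 — Series combination: Z_total = R + C = 55 - j45.28 Ω = 71.24∠-39.5° Ω.
Step 4 — Source phasor: V = 121∠-82.7° V = 15.37 - j120 V.
Step 5 — Ohm's law: I = V / Z_total = (15.37 - j120) / (55 - j45.28) = 1.237 - j1.163 A.
Step 6 — Convert to polar: |I| = 1.698 A, ∠I = -43.2°.

I = 1.698∠-43.2° A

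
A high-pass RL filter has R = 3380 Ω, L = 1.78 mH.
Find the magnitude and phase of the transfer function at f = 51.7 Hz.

Step 1 — Angular frequency: ω = 2π·51.7 = 324.8 rad/s.
Step 2 — Transfer function: H(jω) = jωL/(R + jωL).
Step 3 — Numerator jωL = j·0.5782; denominator R + jωL = 3380 + j0.5782.
Step 4 — H = 2.926e-08 + j0.0001711.
Step 5 — Magnitude: |H| = 0.0001711 (-75.3 dB); phase: φ = 90.0°.

|H| = 0.0001711 (-75.3 dB), φ = 90.0°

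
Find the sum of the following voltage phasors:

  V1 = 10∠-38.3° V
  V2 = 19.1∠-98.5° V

Step 1 — Convert each phasor to rectangular form:
  V1 = 10·(cos(-38.3°) + j·sin(-38.3°)) = 7.848 - j6.198 V
  V2 = 19.1·(cos(-98.5°) + j·sin(-98.5°)) = -2.823 - j18.89 V
Step 2 — Sum components: V_total = 5.025 - j25.09 V.
Step 3 — Convert to polar: |V_total| = 25.59 V, ∠V_total = -78.7°.

V_total = 25.59∠-78.7° V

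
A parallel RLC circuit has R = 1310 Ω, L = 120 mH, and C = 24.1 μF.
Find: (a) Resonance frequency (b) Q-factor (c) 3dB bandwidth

Step 1 — Resonance: ω₀ = 1/√(LC) = 1/√(0.12·2.41e-05) = 588 rad/s.
Step 2 — f₀ = ω₀/(2π) = 93.59 Hz.
Step 3 — Parallel Q: Q = R/(ω₀L) = 1310/(588·0.12) = 18.56.
Step 4 — Bandwidth: Δω = ω₀/Q = 31.67 rad/s; BW = Δω/(2π) = 5.041 Hz.

(a) f₀ = 93.59 Hz  (b) Q = 18.56  (c) BW = 5.041 Hz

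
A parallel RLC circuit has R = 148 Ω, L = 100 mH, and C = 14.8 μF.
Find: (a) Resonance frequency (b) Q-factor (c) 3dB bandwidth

Step 1 — Resonance: ω₀ = 1/√(LC) = 1/√(0.1·1.48e-05) = 822 rad/s.
Step 2 — f₀ = ω₀/(2π) = 130.8 Hz.
Step 3 — Parallel Q: Q = R/(ω₀L) = 148/(822·0.1) = 1.8.
Step 4 — Bandwidth: Δω = ω₀/Q = 456.5 rad/s; BW = Δω/(2π) = 72.66 Hz.

(a) f₀ = 130.8 Hz  (b) Q = 1.8  (c) BW = 72.66 Hz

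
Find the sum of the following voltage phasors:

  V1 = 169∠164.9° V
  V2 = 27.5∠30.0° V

Step 1 — Convert each phasor to rectangular form:
  V1 = 169·(cos(164.9°) + j·sin(164.9°)) = -163.2 + j44.03 V
  V2 = 27.5·(cos(30.0°) + j·sin(30.0°)) = 23.82 + j13.75 V
Step 2 — Sum components: V_total = -139.3 + j57.78 V.
Step 3 — Convert to polar: |V_total| = 150.9 V, ∠V_total = 157.5°.

V_total = 150.9∠157.5° V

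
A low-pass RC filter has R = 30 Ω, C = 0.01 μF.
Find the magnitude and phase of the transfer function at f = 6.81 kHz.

Step 1 — Angular frequency: ω = 2π·6810 = 4.279e+04 rad/s.
Step 2 — Transfer function: H(jω) = 1/(1 + jωRC).
Step 3 — Denominator: 1 + jωRC = 1 + j·4.279e+04·30·1e-08 = 1 + j0.01284.
Step 4 — H = 0.9998 - j0.01283.
Step 5 — Magnitude: |H| = 0.9999 (-0.0 dB); phase: φ = -0.7°.

|H| = 0.9999 (-0.0 dB), φ = -0.7°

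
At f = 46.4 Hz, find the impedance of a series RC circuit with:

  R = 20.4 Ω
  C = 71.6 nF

Step 1 — Angular frequency: ω = 2π·f = 2π·46.4 = 291.5 rad/s.
Step 2 — Component impedances:
  R: Z = R = 20.4 Ω
  C: Z = 1/(jωC) = -j/(ω·C) = 0 - j4.791e+04 Ω
Step 3 — Series combination: Z_total = R + C = 20.4 - j4.791e+04 Ω = 4.791e+04∠-90.0° Ω.

Z = 20.4 - j4.791e+04 Ω = 4.791e+04∠-90.0° Ω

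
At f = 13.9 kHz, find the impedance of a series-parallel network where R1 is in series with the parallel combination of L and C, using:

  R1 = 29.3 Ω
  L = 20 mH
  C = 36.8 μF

Step 1 — Angular frequency: ω = 2π·f = 2π·1.39e+04 = 8.734e+04 rad/s.
Step 2 — Component impedances:
  R1: Z = R = 29.3 Ω
  L: Z = jωL = j·8.734e+04·0.02 = 0 + j1747 Ω
  C: Z = 1/(jωC) = -j/(ω·C) = 0 - j0.3111 Ω
Step 3 — Parallel branch: L || C = 1/(1/L + 1/C) = 0 - j0.3112 Ω.
Step 4 — Series with R1: Z_total = R1 + (L || C) = 29.3 - j0.3112 Ω = 29.3∠-0.6° Ω.

Z = 29.3 - j0.3112 Ω = 29.3∠-0.6° Ω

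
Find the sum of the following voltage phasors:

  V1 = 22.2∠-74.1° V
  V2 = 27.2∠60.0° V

Step 1 — Convert each phasor to rectangular form:
  V1 = 22.2·(cos(-74.1°) + j·sin(-74.1°)) = 6.082 - j21.35 V
  V2 = 27.2·(cos(60.0°) + j·sin(60.0°)) = 13.6 + j23.56 V
Step 2 — Sum components: V_total = 19.68 + j2.205 V.
Step 3 — Convert to polar: |V_total| = 19.81 V, ∠V_total = 6.4°.

V_total = 19.81∠6.4° V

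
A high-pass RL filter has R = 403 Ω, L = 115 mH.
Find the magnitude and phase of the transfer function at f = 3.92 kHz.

Step 1 — Angular frequency: ω = 2π·3920 = 2.463e+04 rad/s.
Step 2 — Transfer function: H(jω) = jωL/(R + jωL).
Step 3 — Numerator jωL = j·2832; denominator R + jωL = 403 + j2832.
Step 4 — H = 0.9802 + j0.1395.
Step 5 — Magnitude: |H| = 0.99 (-0.1 dB); phase: φ = 8.1°.

|H| = 0.99 (-0.1 dB), φ = 8.1°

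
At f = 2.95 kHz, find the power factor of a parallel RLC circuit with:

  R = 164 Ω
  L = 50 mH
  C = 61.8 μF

Step 1 — Angular frequency: ω = 2π·f = 2π·2950 = 1.854e+04 rad/s.
Step 2 — Component impedances:
  R: Z = R = 164 Ω
  L: Z = jωL = j·1.854e+04·0.05 = 0 + j926.8 Ω
  C: Z = 1/(jωC) = -j/(ω·C) = 0 - j0.873 Ω
Step 3 — Parallel combination: 1/Z_total = 1/R + 1/L + 1/C; Z_total = 0.004656 - j0.8738 Ω = 0.8738∠-89.7° Ω.
Step 4 — Power factor: PF = cos(φ) = Re(Z)/|Z| = 0.004656/0.8738 = 0.005328.
Step 5 — Type: Im(Z) = -0.8738 ⇒ leading (phase φ = -89.7°).

PF = 0.005328 (leading, φ = -89.7°)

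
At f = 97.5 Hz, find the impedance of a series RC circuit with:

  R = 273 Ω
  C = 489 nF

Step 1 — Angular frequency: ω = 2π·f = 2π·97.5 = 612.6 rad/s.
Step 2 — Component impedances:
  R: Z = R = 273 Ω
  C: Z = 1/(jωC) = -j/(ω·C) = 0 - j3338 Ω
Step 3 — Series combination: Z_total = R + C = 273 - j3338 Ω = 3349∠-85.3° Ω.

Z = 273 - j3338 Ω = 3349∠-85.3° Ω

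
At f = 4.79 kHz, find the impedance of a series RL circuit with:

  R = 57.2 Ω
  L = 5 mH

Step 1 — Angular frequency: ω = 2π·f = 2π·4790 = 3.01e+04 rad/s.
Step 2 — Component impedances:
  R: Z = R = 57.2 Ω
  L: Z = jωL = j·3.01e+04·0.005 = 0 + j150.5 Ω
Step 3 — Series combination: Z_total = R + L = 57.2 + j150.5 Ω = 161∠69.2° Ω.

Z = 57.2 + j150.5 Ω = 161∠69.2° Ω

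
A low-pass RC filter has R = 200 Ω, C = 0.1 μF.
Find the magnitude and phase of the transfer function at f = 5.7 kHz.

Step 1 — Angular frequency: ω = 2π·5700 = 3.581e+04 rad/s.
Step 2 — Transfer function: H(jω) = 1/(1 + jωRC).
Step 3 — Denominator: 1 + jωRC = 1 + j·3.581e+04·200·1e-07 = 1 + j0.7163.
Step 4 — H = 0.6609 - j0.4734.
Step 5 — Magnitude: |H| = 0.813 (-1.8 dB); phase: φ = -35.6°.

|H| = 0.813 (-1.8 dB), φ = -35.6°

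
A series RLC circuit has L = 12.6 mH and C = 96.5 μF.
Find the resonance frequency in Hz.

Step 1 — Resonance condition Im(Z)=0 gives ω₀ = 1/√(LC).
Step 2 — ω₀ = 1/√(0.0126·9.65e-05) = 906.9 rad/s.
Step 3 — f₀ = ω₀/(2π) = 144.3 Hz.

f₀ = 144.3 Hz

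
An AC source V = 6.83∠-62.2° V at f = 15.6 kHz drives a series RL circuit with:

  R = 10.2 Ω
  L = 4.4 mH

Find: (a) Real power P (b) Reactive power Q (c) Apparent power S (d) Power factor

Step 1 — Angular frequency: ω = 2π·f = 2π·1.56e+04 = 9.802e+04 rad/s.
Step 2 — Component impedances:
  R: Z = R = 10.2 Ω
  L: Z = jωL = j·9.802e+04·0.0044 = 0 + j431.3 Ω
Step 3 — Series combination: Z_total = R + L = 10.2 + j431.3 Ω = 431.4∠88.6° Ω.
Step 4 — Source phasor: V = 6.83∠-62.2° V = 3.185 - j6.042 V.
Step 5 — Current: I = V / Z = -0.01383 - j0.007713 A = 0.01583∠-150.8° A.
Step 6 — Complex power: S = V·I* = 0.002557 + j0.1081 VA.
Step 7 — Real power: P = Re(S) = 0.002557 W.
Step 8 — Reactive power: Q = Im(S) = 0.1081 VAR.
Step 9 — Apparent power: |S| = 0.1081 VA.
Step 10 — Power factor: PF = P/|S| = 0.02364 (lagging).

(a) P = 0.002557 W  (b) Q = 0.1081 VAR  (c) S = 0.1081 VA  (d) PF = 0.02364 (lagging)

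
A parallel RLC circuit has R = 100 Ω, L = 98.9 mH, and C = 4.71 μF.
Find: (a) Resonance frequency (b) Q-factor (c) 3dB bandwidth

Step 1 — Resonance: ω₀ = 1/√(LC) = 1/√(0.0989·4.71e-06) = 1465 rad/s.
Step 2 — f₀ = ω₀/(2π) = 233.2 Hz.
Step 3 — Parallel Q: Q = R/(ω₀L) = 100/(1465·0.0989) = 0.6901.
Step 4 — Bandwidth: Δω = ω₀/Q = 2123 rad/s; BW = Δω/(2π) = 337.9 Hz.

(a) f₀ = 233.2 Hz  (b) Q = 0.6901  (c) BW = 337.9 Hz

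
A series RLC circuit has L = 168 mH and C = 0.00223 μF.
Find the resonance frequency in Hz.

Step 1 — Resonance condition Im(Z)=0 gives ω₀ = 1/√(LC).
Step 2 — ω₀ = 1/√(0.168·2.23e-09) = 5.166e+04 rad/s.
Step 3 — f₀ = ω₀/(2π) = 8223 Hz.

f₀ = 8223 Hz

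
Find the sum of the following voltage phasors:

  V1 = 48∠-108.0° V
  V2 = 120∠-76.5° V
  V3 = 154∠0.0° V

Step 1 — Convert each phasor to rectangular form:
  V1 = 48·(cos(-108.0°) + j·sin(-108.0°)) = -14.83 - j45.65 V
  V2 = 120·(cos(-76.5°) + j·sin(-76.5°)) = 28.01 - j116.7 V
  V3 = 154·(cos(0.0°) + j·sin(0.0°)) = 154 V
Step 2 — Sum components: V_total = 167.2 - j162.3 V.
Step 3 — Convert to polar: |V_total| = 233 V, ∠V_total = -44.2°.

V_total = 233∠-44.2° V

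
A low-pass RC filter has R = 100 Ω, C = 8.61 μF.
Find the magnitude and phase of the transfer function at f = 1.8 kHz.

Step 1 — Angular frequency: ω = 2π·1800 = 1.131e+04 rad/s.
Step 2 — Transfer function: H(jω) = 1/(1 + jωRC).
Step 3 — Denominator: 1 + jωRC = 1 + j·1.131e+04·100·8.61e-06 = 1 + j9.738.
Step 4 — H = 0.01044 - j0.1016.
Step 5 — Magnitude: |H| = 0.1022 (-19.8 dB); phase: φ = -84.1°.

|H| = 0.1022 (-19.8 dB), φ = -84.1°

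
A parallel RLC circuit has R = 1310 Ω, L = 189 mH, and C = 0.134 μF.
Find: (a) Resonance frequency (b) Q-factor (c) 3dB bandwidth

Step 1 — Resonance: ω₀ = 1/√(LC) = 1/√(0.189·1.34e-07) = 6284 rad/s.
Step 2 — f₀ = ω₀/(2π) = 1000 Hz.
Step 3 — Parallel Q: Q = R/(ω₀L) = 1310/(6284·0.189) = 1.103.
Step 4 — Bandwidth: Δω = ω₀/Q = 5697 rad/s; BW = Δω/(2π) = 906.7 Hz.

(a) f₀ = 1000 Hz  (b) Q = 1.103  (c) BW = 906.7 Hz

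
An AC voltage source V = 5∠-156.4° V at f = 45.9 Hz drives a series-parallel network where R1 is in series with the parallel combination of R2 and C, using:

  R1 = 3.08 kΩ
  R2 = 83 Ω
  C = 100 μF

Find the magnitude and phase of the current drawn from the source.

Step 1 — Angular frequency: ω = 2π·f = 2π·45.9 = 288.4 rad/s.
Step 2 — Component impedances:
  R1: Z = R = 3080 Ω
  R2: Z = R = 83 Ω
  C: Z = 1/(jωC) = -j/(ω·C) = 0 - j34.67 Ω
Step 3 — Parallel branch: R2 || C = 1/(1/R2 + 1/C) = 12.33 - j29.52 Ω.
Step 4 — Series with R1: Z_total = R1 + (R2 || C) = 3092 - j29.52 Ω = 3092∠-0.5° Ω.
Step 5 — Source phasor: V = 5∠-156.4° V = -4.582 - j2.002 V.
Step 6 — Ohm's law: I = V / Z_total = (-4.582 - j2.002) / (3092 - j29.52) = -0.001475 - j0.0006614 A.
Step 7 — Convert to polar: |I| = 0.001617 A, ∠I = -155.9°.

I = 0.001617∠-155.9° A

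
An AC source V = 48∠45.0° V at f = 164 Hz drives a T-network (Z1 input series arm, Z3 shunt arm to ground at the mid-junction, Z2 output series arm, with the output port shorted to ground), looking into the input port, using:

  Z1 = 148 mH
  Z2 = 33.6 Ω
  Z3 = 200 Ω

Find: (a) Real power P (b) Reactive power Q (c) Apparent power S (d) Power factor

Step 1 — Angular frequency: ω = 2π·f = 2π·164 = 1030 rad/s.
Step 2 — Component impedances:
  Z1: Z = jωL = j·1030·0.148 = 0 + j152.5 Ω
  Z2: Z = R = 33.6 Ω
  Z3: Z = R = 200 Ω
Step 3 — With the output port shorted to ground, the output series arm Z2 runs from the junction to ground; the shunt arm Z3 also runs from the junction to ground. They appear in parallel: Z3 || Z2 = 28.77 Ω.
Step 4 — Series with input arm Z1: Z_in = Z1 + (Z3 || Z2) = 28.77 + j152.5 Ω = 155.2∠79.3° Ω.
Step 5 — Source phasor: V = 48∠45.0° V = 33.94 + j33.94 V.
Step 6 — Current: I = V / Z = 0.2554 - j0.1744 A = 0.3093∠-34.3° A.
Step 7 — Complex power: S = V·I* = 2.752 + j14.59 VA.
Step 8 — Real power: P = Re(S) = 2.752 W.
Step 9 — Reactive power: Q = Im(S) = 14.59 VAR.
Step 10 — Apparent power: |S| = 14.85 VA.
Step 11 — Power factor: PF = P/|S| = 0.1854 (lagging).

(a) P = 2.752 W  (b) Q = 14.59 VAR  (c) S = 14.85 VA  (d) PF = 0.1854 (lagging)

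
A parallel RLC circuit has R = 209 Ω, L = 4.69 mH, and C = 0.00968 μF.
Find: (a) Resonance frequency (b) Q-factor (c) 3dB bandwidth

Step 1 — Resonance: ω₀ = 1/√(LC) = 1/√(0.00469·9.68e-09) = 1.484e+05 rad/s.
Step 2 — f₀ = ω₀/(2π) = 2.362e+04 Hz.
Step 3 — Parallel Q: Q = R/(ω₀L) = 209/(1.484e+05·0.00469) = 0.3003.
Step 4 — Bandwidth: Δω = ω₀/Q = 4.943e+05 rad/s; BW = Δω/(2π) = 7.867e+04 Hz.

(a) f₀ = 2.362e+04 Hz  (b) Q = 0.3003  (c) BW = 7.867e+04 Hz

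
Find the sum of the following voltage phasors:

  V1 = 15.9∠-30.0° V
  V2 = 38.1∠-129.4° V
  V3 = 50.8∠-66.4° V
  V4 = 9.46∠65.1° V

Step 1 — Convert each phasor to rectangular form:
  V1 = 15.9·(cos(-30.0°) + j·sin(-30.0°)) = 13.77 - j7.95 V
  V2 = 38.1·(cos(-129.4°) + j·sin(-129.4°)) = -24.18 - j29.44 V
  V3 = 50.8·(cos(-66.4°) + j·sin(-66.4°)) = 20.34 - j46.55 V
  V4 = 9.46·(cos(65.1°) + j·sin(65.1°)) = 3.983 + j8.581 V
Step 2 — Sum components: V_total = 13.91 - j75.36 V.
Step 3 — Convert to polar: |V_total| = 76.63 V, ∠V_total = -79.5°.

V_total = 76.63∠-79.5° V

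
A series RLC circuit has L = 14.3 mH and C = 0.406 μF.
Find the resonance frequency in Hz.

Step 1 — Resonance condition Im(Z)=0 gives ω₀ = 1/√(LC).
Step 2 — ω₀ = 1/√(0.0143·4.06e-07) = 1.312e+04 rad/s.
Step 3 — f₀ = ω₀/(2π) = 2089 Hz.

f₀ = 2089 Hz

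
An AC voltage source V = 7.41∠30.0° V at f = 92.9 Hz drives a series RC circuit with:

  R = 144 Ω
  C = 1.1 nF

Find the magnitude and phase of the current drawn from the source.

Step 1 — Angular frequency: ω = 2π·f = 2π·92.9 = 583.7 rad/s.
Step 2 — Component impedances:
  R: Z = R = 144 Ω
  C: Z = 1/(jωC) = -j/(ω·C) = 0 - j1.557e+06 Ω
Step 3 — Series combination: Z_total = R + C = 144 - j1.557e+06 Ω = 1.557e+06∠-90.0° Ω.
Step 4 — Source phasor: V = 7.41∠30.0° V = 6.417 + j3.705 V.
Step 5 — Ohm's law: I = V / Z_total = (6.417 + j3.705) / (144 - j1.557e+06) = -2.379e-06 + j4.121e-06 A.
Step 6 — Convert to polar: |I| = 4.758e-06 A, ∠I = 120.0°.

I = 4.758e-06∠120.0° A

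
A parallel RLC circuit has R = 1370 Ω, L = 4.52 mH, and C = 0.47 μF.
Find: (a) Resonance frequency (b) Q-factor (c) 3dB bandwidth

Step 1 — Resonance: ω₀ = 1/√(LC) = 1/√(0.00452·4.7e-07) = 2.17e+04 rad/s.
Step 2 — f₀ = ω₀/(2π) = 3453 Hz.
Step 3 — Parallel Q: Q = R/(ω₀L) = 1370/(2.17e+04·0.00452) = 13.97.
Step 4 — Bandwidth: Δω = ω₀/Q = 1553 rad/s; BW = Δω/(2π) = 247.2 Hz.

(a) f₀ = 3453 Hz  (b) Q = 13.97  (c) BW = 247.2 Hz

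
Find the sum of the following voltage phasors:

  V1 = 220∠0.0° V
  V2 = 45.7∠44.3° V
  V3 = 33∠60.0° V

Step 1 — Convert each phasor to rectangular form:
  V1 = 220·(cos(0.0°) + j·sin(0.0°)) = 220 V
  V2 = 45.7·(cos(44.3°) + j·sin(44.3°)) = 32.71 + j31.92 V
  V3 = 33·(cos(60.0°) + j·sin(60.0°)) = 16.5 + j28.58 V
Step 2 — Sum components: V_total = 269.2 + j60.5 V.
Step 3 — Convert to polar: |V_total| = 275.9 V, ∠V_total = 12.7°.

V_total = 275.9∠12.7° V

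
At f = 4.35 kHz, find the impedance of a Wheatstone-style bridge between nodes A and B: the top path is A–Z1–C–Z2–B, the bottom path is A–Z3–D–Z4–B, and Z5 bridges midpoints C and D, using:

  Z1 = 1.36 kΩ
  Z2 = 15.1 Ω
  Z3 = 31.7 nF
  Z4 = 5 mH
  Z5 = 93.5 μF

Step 1 — Angular frequency: ω = 2π·f = 2π·4350 = 2.733e+04 rad/s.
Step 2 — Component impedances:
  Z1: Z = R = 1360 Ω
  Z2: Z = R = 15.1 Ω
  Z3: Z = 1/(jωC) = -j/(ω·C) = 0 - j1154 Ω
  Z4: Z = jωL = j·2.733e+04·0.005 = 0 + j136.7 Ω
  Z5: Z = 1/(jωC) = -j/(ω·C) = 0 - j0.3913 Ω
Step 3 — Bridge requires nodal analysis (the Z5 bridge couples midpoints C and D, so the two paths cannot be reduced to a simple series/parallel combination). Setting node B to ground and injecting 1 A at node A, the 3-node admittance system at A, C, D solves to V_A = Z_AB = 584.6 - j669.3 Ω = 888.6∠-48.9° Ω.

Z = 584.6 - j669.3 Ω = 888.6∠-48.9° Ω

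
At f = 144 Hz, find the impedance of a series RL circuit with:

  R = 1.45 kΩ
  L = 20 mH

Step 1 — Angular frequency: ω = 2π·f = 2π·144 = 904.8 rad/s.
Step 2 — Component impedances:
  R: Z = R = 1450 Ω
  L: Z = jωL = j·904.8·0.02 = 0 + j18.1 Ω
Step 3 — Series combination: Z_total = R + L = 1450 + j18.1 Ω = 1450∠0.7° Ω.

Z = 1450 + j18.1 Ω = 1450∠0.7° Ω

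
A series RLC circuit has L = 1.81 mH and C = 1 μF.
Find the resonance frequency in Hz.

Step 1 — Resonance condition Im(Z)=0 gives ω₀ = 1/√(LC).
Step 2 — ω₀ = 1/√(0.00181·1e-06) = 2.351e+04 rad/s.
Step 3 — f₀ = ω₀/(2π) = 3741 Hz.

f₀ = 3741 Hz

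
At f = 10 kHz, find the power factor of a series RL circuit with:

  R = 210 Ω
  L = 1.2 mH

Step 1 — Angular frequency: ω = 2π·f = 2π·1e+04 = 6.283e+04 rad/s.
Step 2 — Component impedances:
  R: Z = R = 210 Ω
  L: Z = jωL = j·6.283e+04·0.0012 = 0 + j75.4 Ω
Step 3 — Series combination: Z_total = R + L = 210 + j75.4 Ω = 223.1∠19.8° Ω.
Step 4 — Power factor: PF = cos(φ) = Re(Z)/|Z| = 210/223.13 = 0.9412.
Step 5 — Type: Im(Z) = 75.4 ⇒ lagging (phase φ = 19.8°).

PF = 0.9412 (lagging, φ = 19.8°)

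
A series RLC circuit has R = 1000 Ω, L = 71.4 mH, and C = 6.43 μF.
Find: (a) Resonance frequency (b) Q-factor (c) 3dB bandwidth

Step 1 — Resonance condition Im(Z)=0 gives ω₀ = 1/√(LC).
Step 2 — ω₀ = 1/√(0.0714·6.43e-06) = 1476 rad/s.
Step 3 — f₀ = ω₀/(2π) = 234.9 Hz.
Step 4 — Series Q: Q = ω₀L/R = 1476·0.0714/1000 = 0.1054.
Step 5 — 3dB bandwidth: Δω = ω₀/Q = 1.401e+04 rad/s; BW = Δω/(2π) = 2229 Hz.

(a) f₀ = 234.9 Hz  (b) Q = 0.1054  (c) BW = 2229 Hz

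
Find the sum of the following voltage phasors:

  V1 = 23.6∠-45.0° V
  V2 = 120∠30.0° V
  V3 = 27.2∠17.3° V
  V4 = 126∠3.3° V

Step 1 — Convert each phasor to rectangular form:
  V1 = 23.6·(cos(-45.0°) + j·sin(-45.0°)) = 16.69 - j16.69 V
  V2 = 120·(cos(30.0°) + j·sin(30.0°)) = 103.9 + j60 V
  V3 = 27.2·(cos(17.3°) + j·sin(17.3°)) = 25.97 + j8.089 V
  V4 = 126·(cos(3.3°) + j·sin(3.3°)) = 125.8 + j7.253 V
Step 2 — Sum components: V_total = 272.4 + j58.65 V.
Step 3 — Convert to polar: |V_total| = 278.6 V, ∠V_total = 12.2°.

V_total = 278.6∠12.2° V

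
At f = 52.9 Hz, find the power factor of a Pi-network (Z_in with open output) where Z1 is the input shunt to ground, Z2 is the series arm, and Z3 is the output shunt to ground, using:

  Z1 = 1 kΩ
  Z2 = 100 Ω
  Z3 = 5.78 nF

Step 1 — Angular frequency: ω = 2π·f = 2π·52.9 = 332.4 rad/s.
Step 2 — Component impedances:
  Z1: Z = R = 1000 Ω
  Z2: Z = R = 100 Ω
  Z3: Z = 1/(jωC) = -j/(ω·C) = 0 - j5.205e+05 Ω
Step 3 — With open output, the series arm Z2 and the output shunt Z3 appear in series to ground: Z2 + Z3 = 100 - j5.205e+05 Ω.
Step 4 — Parallel with input shunt Z1: Z_in = Z1 || (Z2 + Z3) = 1000 - j1.921 Ω = 1000∠-0.1° Ω.
Step 5 — Power factor: PF = cos(φ) = Re(Z)/|Z| = 1000/1000 = 1.
Step 6 — Type: Im(Z) = -1.921 ⇒ leading (phase φ = -0.1°).

PF = 1 (leading, φ = -0.1°)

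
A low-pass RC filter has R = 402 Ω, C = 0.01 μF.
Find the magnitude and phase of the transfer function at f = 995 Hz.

Step 1 — Angular frequency: ω = 2π·995 = 6252 rad/s.
Step 2 — Transfer function: H(jω) = 1/(1 + jωRC).
Step 3 — Denominator: 1 + jωRC = 1 + j·6252·402·1e-08 = 1 + j0.02513.
Step 4 — H = 0.9994 - j0.02512.
Step 5 — Magnitude: |H| = 0.9997 (-0.0 dB); phase: φ = -1.4°.

|H| = 0.9997 (-0.0 dB), φ = -1.4°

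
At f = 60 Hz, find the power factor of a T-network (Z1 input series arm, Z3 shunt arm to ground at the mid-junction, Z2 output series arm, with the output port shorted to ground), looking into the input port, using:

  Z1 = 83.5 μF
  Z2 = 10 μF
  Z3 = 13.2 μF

Step 1 — Angular frequency: ω = 2π·f = 2π·60 = 377 rad/s.
Step 2 — Component impedances:
  Z1: Z = 1/(jωC) = -j/(ω·C) = 0 - j31.77 Ω
  Z2: Z = 1/(jωC) = -j/(ω·C) = 0 - j265.3 Ω
  Z3: Z = 1/(jωC) = -j/(ω·C) = 0 - j201 Ω
Step 3 — With the output port shorted to ground, the output series arm Z2 runs from the junction to ground; the shunt arm Z3 also runs from the junction to ground. They appear in parallel: Z3 || Z2 = 0 - j114.3 Ω.
Step 4 — Series with input arm Z1: Z_in = Z1 + (Z3 || Z2) = 0 - j146.1 Ω = 146.1∠-90.0° Ω.
Step 5 — Power factor: PF = cos(φ) = Re(Z)/|Z| = 0/146.1 = 0.
Step 6 — Type: Im(Z) = -146.1 ⇒ leading (phase φ = -90.0°).

PF = 0 (leading, φ = -90.0°)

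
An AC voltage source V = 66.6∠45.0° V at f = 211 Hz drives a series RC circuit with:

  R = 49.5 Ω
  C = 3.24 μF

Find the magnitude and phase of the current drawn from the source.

Step 1 — Angular frequency: ω = 2π·f = 2π·211 = 1326 rad/s.
Step 2 — Component impedances:
  R: Z = R = 49.5 Ω
  C: Z = 1/(jωC) = -j/(ω·C) = 0 - j232.8 Ω
Step 3 — Series combination: Z_total = R + C = 49.5 - j232.8 Ω = 238∠-78.0° Ω.
Step 4 — Source phasor: V = 66.6∠45.0° V = 47.09 + j47.09 V.
Step 5 — Ohm's law: I = V / Z_total = (47.09 + j47.09) / (49.5 - j232.8) = -0.1524 + j0.2347 A.
Step 6 — Convert to polar: |I| = 0.2798 A, ∠I = 123.0°.

I = 0.2798∠123.0° A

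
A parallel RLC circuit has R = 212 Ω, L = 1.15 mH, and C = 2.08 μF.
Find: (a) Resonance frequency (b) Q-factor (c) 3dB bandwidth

Step 1 — Resonance: ω₀ = 1/√(LC) = 1/√(0.00115·2.08e-06) = 2.045e+04 rad/s.
Step 2 — f₀ = ω₀/(2π) = 3254 Hz.
Step 3 — Parallel Q: Q = R/(ω₀L) = 212/(2.045e+04·0.00115) = 9.016.
Step 4 — Bandwidth: Δω = ω₀/Q = 2268 rad/s; BW = Δω/(2π) = 360.9 Hz.

(a) f₀ = 3254 Hz  (b) Q = 9.016  (c) BW = 360.9 Hz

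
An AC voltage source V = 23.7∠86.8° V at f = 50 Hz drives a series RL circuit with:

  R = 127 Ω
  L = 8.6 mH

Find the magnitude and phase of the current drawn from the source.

Step 1 — Angular frequency: ω = 2π·f = 2π·50 = 314.2 rad/s.
Step 2 — Component impedances:
  R: Z = R = 127 Ω
  L: Z = jωL = j·314.2·0.0086 = 0 + j2.702 Ω
Step 3 — Series combination: Z_total = R + L = 127 + j2.702 Ω = 127∠1.2° Ω.
Step 4 — Source phasor: V = 23.7∠86.8° V = 1.323 + j23.66 V.
Step 5 — Ohm's law: I = V / Z_total = (1.323 + j23.66) / (127 + j2.702) = 0.01437 + j0.186 A.
Step 6 — Convert to polar: |I| = 0.1866 A, ∠I = 85.6°.

I = 0.1866∠85.6° A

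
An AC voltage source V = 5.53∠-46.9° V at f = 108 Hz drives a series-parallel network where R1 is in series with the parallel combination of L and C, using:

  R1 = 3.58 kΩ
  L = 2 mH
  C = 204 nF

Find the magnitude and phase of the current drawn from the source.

Step 1 — Angular frequency: ω = 2π·f = 2π·108 = 678.6 rad/s.
Step 2 — Component impedances:
  R1: Z = R = 3580 Ω
  L: Z = jωL = j·678.6·0.002 = 0 + j1.357 Ω
  C: Z = 1/(jωC) = -j/(ω·C) = 0 - j7224 Ω
Step 3 — Parallel branch: L || C = 1/(1/L + 1/C) = 0 + j1.357 Ω.
Step 4 — Series with R1: Z_total = R1 + (L || C) = 3580 + j1.357 Ω = 3580∠0.0° Ω.
Step 5 — Source phasor: V = 5.53∠-46.9° V = 3.779 - j4.038 V.
Step 6 — Ohm's law: I = V / Z_total = (3.779 - j4.038) / (3580 + j1.357) = 0.001055 - j0.001128 A.
Step 7 — Convert to polar: |I| = 0.001545 A, ∠I = -46.9°.

I = 0.001545∠-46.9° A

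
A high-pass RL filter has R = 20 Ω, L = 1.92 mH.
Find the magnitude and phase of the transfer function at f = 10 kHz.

Step 1 — Angular frequency: ω = 2π·1e+04 = 6.283e+04 rad/s.
Step 2 — Transfer function: H(jω) = jωL/(R + jωL).
Step 3 — Numerator jωL = j·120.6; denominator R + jωL = 20 + j120.6.
Step 4 — H = 0.9733 + j0.1614.
Step 5 — Magnitude: |H| = 0.9865 (-0.1 dB); phase: φ = 9.4°.

|H| = 0.9865 (-0.1 dB), φ = 9.4°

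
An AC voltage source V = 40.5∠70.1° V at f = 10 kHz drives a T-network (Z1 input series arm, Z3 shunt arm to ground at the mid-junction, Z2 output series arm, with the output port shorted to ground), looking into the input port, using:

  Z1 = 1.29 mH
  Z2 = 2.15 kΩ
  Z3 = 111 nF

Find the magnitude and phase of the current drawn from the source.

Step 1 — Angular frequency: ω = 2π·f = 2π·1e+04 = 6.283e+04 rad/s.
Step 2 — Component impedances:
  Z1: Z = jωL = j·6.283e+04·0.00129 = 0 + j81.05 Ω
  Z2: Z = R = 2150 Ω
  Z3: Z = 1/(jωC) = -j/(ω·C) = 0 - j143.4 Ω
Step 3 — With the output port shorted to ground, the output series arm Z2 runs from the junction to ground; the shunt arm Z3 also runs from the junction to ground. They appear in parallel: Z3 || Z2 = 9.52 - j142.7 Ω.
Step 4 — Series with input arm Z1: Z_in = Z1 + (Z3 || Z2) = 9.52 - j61.69 Ω = 62.43∠-81.2° Ω.
Step 5 — Source phasor: V = 40.5∠70.1° V = 13.79 + j38.08 V.
Step 6 — Ohm's law: I = V / Z_total = (13.79 + j38.08) / (9.52 - j61.69) = -0.5692 + j0.3113 A.
Step 7 — Convert to polar: |I| = 0.6488 A, ∠I = 151.3°.

I = 0.6488∠151.3° A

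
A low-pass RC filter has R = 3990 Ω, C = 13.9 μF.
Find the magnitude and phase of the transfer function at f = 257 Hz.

Step 1 — Angular frequency: ω = 2π·257 = 1615 rad/s.
Step 2 — Transfer function: H(jω) = 1/(1 + jωRC).
Step 3 — Denominator: 1 + jωRC = 1 + j·1615·3990·1.39e-05 = 1 + j89.56.
Step 4 — H = 0.0001247 - j0.01116.
Step 5 — Magnitude: |H| = 0.01117 (-39.0 dB); phase: φ = -89.4°.

|H| = 0.01117 (-39.0 dB), φ = -89.4°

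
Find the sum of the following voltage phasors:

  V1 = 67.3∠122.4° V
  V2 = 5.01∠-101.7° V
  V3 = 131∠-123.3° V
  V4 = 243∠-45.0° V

Step 1 — Convert each phasor to rectangular form:
  V1 = 67.3·(cos(122.4°) + j·sin(122.4°)) = -36.06 + j56.82 V
  V2 = 5.01·(cos(-101.7°) + j·sin(-101.7°)) = -1.016 - j4.906 V
  V3 = 131·(cos(-123.3°) + j·sin(-123.3°)) = -71.92 - j109.5 V
  V4 = 243·(cos(-45.0°) + j·sin(-45.0°)) = 171.8 - j171.8 V
Step 2 — Sum components: V_total = 62.83 - j229.4 V.
Step 3 — Convert to polar: |V_total| = 237.8 V, ∠V_total = -74.7°.

V_total = 237.8∠-74.7° V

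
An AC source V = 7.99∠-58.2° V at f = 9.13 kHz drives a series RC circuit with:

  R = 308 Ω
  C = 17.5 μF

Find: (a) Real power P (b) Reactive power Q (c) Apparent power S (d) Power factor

Step 1 — Angular frequency: ω = 2π·f = 2π·9130 = 5.737e+04 rad/s.
Step 2 — Component impedances:
  R: Z = R = 308 Ω
  C: Z = 1/(jωC) = -j/(ω·C) = 0 - j0.9961 Ω
Step 3 — Series combination: Z_total = R + C = 308 - j0.9961 Ω = 308∠-0.2° Ω.
Step 4 — Source phasor: V = 7.99∠-58.2° V = 4.21 - j6.791 V.
Step 5 — Current: I = V / Z = 0.01374 - j0.022 A = 0.02594∠-58.0° A.
Step 6 — Complex power: S = V·I* = 0.2073 - j0.0006703 VA.
Step 7 — Real power: P = Re(S) = 0.2073 W.
Step 8 — Reactive power: Q = Im(S) = -0.0006703 VAR.
Step 9 — Apparent power: |S| = 0.2073 VA.
Step 10 — Power factor: PF = P/|S| = 1 (leading).

(a) P = 0.2073 W  (b) Q = -0.0006703 VAR  (c) S = 0.2073 VA  (d) PF = 1 (leading)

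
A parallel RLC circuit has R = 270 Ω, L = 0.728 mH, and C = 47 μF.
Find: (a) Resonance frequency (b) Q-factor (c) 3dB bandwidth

Step 1 — Resonance: ω₀ = 1/√(LC) = 1/√(0.000728·4.7e-05) = 5406 rad/s.
Step 2 — f₀ = ω₀/(2π) = 860.4 Hz.
Step 3 — Parallel Q: Q = R/(ω₀L) = 270/(5406·0.000728) = 68.6.
Step 4 — Bandwidth: Δω = ω₀/Q = 78.8 rad/s; BW = Δω/(2π) = 12.54 Hz.

(a) f₀ = 860.4 Hz  (b) Q = 68.6  (c) BW = 12.54 Hz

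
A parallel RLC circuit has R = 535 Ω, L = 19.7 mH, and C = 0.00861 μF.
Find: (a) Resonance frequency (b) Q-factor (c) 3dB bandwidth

Step 1 — Resonance: ω₀ = 1/√(LC) = 1/√(0.0197·8.61e-09) = 7.678e+04 rad/s.
Step 2 — f₀ = ω₀/(2π) = 1.222e+04 Hz.
Step 3 — Parallel Q: Q = R/(ω₀L) = 535/(7.678e+04·0.0197) = 0.3537.
Step 4 — Bandwidth: Δω = ω₀/Q = 2.171e+05 rad/s; BW = Δω/(2π) = 3.455e+04 Hz.

(a) f₀ = 1.222e+04 Hz  (b) Q = 0.3537  (c) BW = 3.455e+04 Hz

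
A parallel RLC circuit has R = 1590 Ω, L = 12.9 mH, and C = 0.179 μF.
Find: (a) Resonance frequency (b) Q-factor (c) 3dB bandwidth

Step 1 — Resonance: ω₀ = 1/√(LC) = 1/√(0.0129·1.79e-07) = 2.081e+04 rad/s.
Step 2 — f₀ = ω₀/(2π) = 3312 Hz.
Step 3 — Parallel Q: Q = R/(ω₀L) = 1590/(2.081e+04·0.0129) = 5.923.
Step 4 — Bandwidth: Δω = ω₀/Q = 3514 rad/s; BW = Δω/(2π) = 559.2 Hz.

(a) f₀ = 3312 Hz  (b) Q = 5.923  (c) BW = 559.2 Hz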